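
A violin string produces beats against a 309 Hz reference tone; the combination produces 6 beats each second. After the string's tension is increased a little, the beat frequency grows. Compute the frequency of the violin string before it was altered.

|f − 309| = 6, so the violin string was at either 303 Hz or 315 Hz.
Higher tension means higher frequency; the adjustment raises the violin string's frequency.
The beat rate rose, so the adjustment moved the violin string further from 309 Hz — it was already above the reference.

315 Hz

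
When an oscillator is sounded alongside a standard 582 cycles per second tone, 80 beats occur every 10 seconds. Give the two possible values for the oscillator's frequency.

574 Hz or 590 Hz

Beat frequency = 80/10 = 8 Hz.
|f − 582| = 8, so f = 582 ± 8.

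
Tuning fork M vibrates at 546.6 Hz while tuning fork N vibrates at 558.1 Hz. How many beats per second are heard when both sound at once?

Beats arise from superposition of two nearby frequencies; the beat rate is |f₁ − f₂|.
|546.6 − 558.1| = 11.5 Hz.

11.5 Hz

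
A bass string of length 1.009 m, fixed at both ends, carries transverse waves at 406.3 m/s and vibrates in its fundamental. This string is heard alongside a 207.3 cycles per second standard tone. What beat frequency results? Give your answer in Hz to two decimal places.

For a string fixed at both ends, f_n = n·v/(2L) = 1·406.3/(2·1.009) = 201.3380 Hz.
f_beat = |201.3380 − 207.3| = 5.96 Hz.

5.96 Hz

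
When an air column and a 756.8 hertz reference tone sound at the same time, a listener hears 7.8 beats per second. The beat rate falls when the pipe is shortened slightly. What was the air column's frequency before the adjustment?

|f − 756.8| = 7.8, so the air column was at either 749 Hz or 764.6 Hz.
A shorter pipe has a higher fundamental; the adjustment raises the air column's frequency.
The beat rate fell, so the adjustment moved the air column toward 756.8 Hz — it must have started below the reference.

749 Hz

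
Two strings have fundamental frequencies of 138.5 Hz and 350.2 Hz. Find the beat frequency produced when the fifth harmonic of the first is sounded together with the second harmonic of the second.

Fifth harmonic of the first: 5·138.5 = 692.5 Hz.
Second harmonic of the second: 2·350.2 = 700.4 Hz.
f_beat = |692.5 − 700.4| = 7.9 Hz.

7.9 Hz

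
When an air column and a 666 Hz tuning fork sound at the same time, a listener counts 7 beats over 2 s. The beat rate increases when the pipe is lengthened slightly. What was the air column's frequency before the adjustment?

Beat frequency = 7/2 = 3.5 Hz.
|f − 666| = 3.5, so the air column was at either 662.5 Hz or 669.5 Hz.
A longer pipe has a lower fundamental; the adjustment lowers the air column's frequency.
The beat rate rose, so the adjustment moved the air column further from 666 Hz — it was already below the reference.

662.5 Hz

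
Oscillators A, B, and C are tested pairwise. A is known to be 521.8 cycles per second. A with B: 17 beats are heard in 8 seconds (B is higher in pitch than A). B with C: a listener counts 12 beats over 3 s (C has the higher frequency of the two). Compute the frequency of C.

527.925 Hz

A–B: Beat frequency = 17/8 = 2.125 Hz.
B is above A, so f_B = 521.8 + 2.125 = 523.925 Hz.
B–C: Beat frequency = 12/3 = 4 Hz.
C is above B, so f_C = 523.925 + 4 = 527.925 Hz.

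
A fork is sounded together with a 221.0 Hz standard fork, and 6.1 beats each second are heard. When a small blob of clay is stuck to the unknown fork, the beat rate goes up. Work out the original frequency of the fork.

214.9 Hz

|f − 221.0| = 6.1, so the fork was at either 214.9 Hz or 227.1 Hz.
Adding mass to a fork lowers its frequency; the adjustment lowers the fork's frequency.
The beat rate rose, so the adjustment moved the fork further from 221.0 Hz — it was already below the reference.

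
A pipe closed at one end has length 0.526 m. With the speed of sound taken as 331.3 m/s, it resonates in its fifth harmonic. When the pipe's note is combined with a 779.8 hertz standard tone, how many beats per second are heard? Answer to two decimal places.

Closed pipe (odd harmonics): f_n = n·v/(4L) = 5·331.3/(4·0.526) = 787.3099 Hz.
f_beat = |787.3099 − 779.8| = 7.51 Hz.

7.51 Hz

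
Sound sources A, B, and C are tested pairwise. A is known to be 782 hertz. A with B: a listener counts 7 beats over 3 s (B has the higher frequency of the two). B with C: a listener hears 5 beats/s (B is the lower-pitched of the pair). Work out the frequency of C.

A–B: Beat frequency = 7/3 = 2.3333 Hz.
B is above A, so f_B = 782 + 2.3333 = 784.3333 Hz.
C is above B, so f_C = 784.3333 + 5 = 789.3333 Hz.

789.3333 Hz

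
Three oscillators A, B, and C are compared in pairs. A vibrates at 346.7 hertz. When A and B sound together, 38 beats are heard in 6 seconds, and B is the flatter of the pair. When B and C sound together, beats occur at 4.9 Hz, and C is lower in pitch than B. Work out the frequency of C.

A–B: Beat frequency = 38/6 = 6.3333 Hz.
B is below A, so f_B = 346.7 − 6.3333 = 340.3667 Hz.
C is below B, so f_C = 340.3667 − 4.9 = 335.4667 Hz.

335.4667 Hz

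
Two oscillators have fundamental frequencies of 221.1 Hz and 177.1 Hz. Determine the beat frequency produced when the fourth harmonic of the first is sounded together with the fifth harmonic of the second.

1.1 Hz

Fourth harmonic of the first: 4·221.1 = 884.4 Hz.
Fifth harmonic of the second: 5·177.1 = 885.5 Hz.
f_beat = |884.4 − 885.5| = 1.1 Hz.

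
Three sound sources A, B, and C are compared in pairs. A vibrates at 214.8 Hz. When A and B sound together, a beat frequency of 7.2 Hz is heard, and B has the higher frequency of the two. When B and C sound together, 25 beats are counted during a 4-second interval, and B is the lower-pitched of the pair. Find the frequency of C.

228.25 Hz

B is above A, so f_B = 214.8 + 7.2 = 222 Hz.
B–C: Beat frequency = 25/4 = 6.25 Hz.
C is above B, so f_C = 222 + 6.25 = 228.25 Hz.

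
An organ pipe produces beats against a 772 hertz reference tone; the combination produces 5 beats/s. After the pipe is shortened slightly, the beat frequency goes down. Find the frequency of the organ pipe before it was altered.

767 Hz

|f − 772| = 5, so the organ pipe was at either 767 Hz or 777 Hz.
A shorter pipe has a higher fundamental; the adjustment raises the organ pipe's frequency.
The beat rate fell, so the adjustment moved the organ pipe toward 772 Hz — it must have started below the reference.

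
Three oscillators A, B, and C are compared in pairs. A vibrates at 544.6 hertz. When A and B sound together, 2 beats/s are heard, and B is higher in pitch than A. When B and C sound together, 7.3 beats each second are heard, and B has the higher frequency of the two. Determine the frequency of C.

B is above A, so f_B = 544.6 + 2 = 546.6 Hz.
C is below B, so f_C = 546.6 − 7.3 = 539.3 Hz.

539.3 Hz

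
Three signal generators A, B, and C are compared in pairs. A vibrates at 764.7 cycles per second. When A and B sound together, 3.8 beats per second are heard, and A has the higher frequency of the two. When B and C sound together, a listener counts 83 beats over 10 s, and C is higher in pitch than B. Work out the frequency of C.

B is below A, so f_B = 764.7 − 3.8 = 760.9 Hz.
B–C: Beat frequency = 83/10 = 8.3 Hz.
C is above B, so f_C = 760.9 + 8.3 = 769.2 Hz.

769.2 Hz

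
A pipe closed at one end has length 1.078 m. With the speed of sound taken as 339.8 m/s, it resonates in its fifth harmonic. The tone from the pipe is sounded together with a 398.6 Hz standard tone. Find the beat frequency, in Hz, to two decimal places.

4.58 Hz

Closed pipe (odd harmonics): f_n = n·v/(4L) = 5·339.8/(4·1.078) = 394.0167 Hz.
f_beat = |394.0167 − 398.6| = 4.58 Hz.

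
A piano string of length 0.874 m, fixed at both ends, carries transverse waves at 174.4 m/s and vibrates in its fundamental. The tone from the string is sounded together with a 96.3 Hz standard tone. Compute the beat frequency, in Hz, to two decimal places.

3.47 Hz

For a string fixed at both ends, f_n = n·v/(2L) = 1·174.4/(2·0.874) = 99.7712 Hz.
f_beat = |99.7712 − 96.3| = 3.47 Hz.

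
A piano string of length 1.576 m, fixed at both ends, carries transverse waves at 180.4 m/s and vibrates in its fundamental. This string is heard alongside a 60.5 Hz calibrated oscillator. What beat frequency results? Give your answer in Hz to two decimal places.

For a string fixed at both ends, f_n = n·v/(2L) = 1·180.4/(2·1.576) = 57.2335 Hz.
f_beat = |57.2335 − 60.5| = 3.27 Hz.

3.27 Hz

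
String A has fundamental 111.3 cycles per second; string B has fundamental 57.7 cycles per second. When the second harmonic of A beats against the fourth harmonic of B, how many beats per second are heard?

8.2 Hz

Second harmonic of the first: 2·111.3 = 222.6 Hz.
Fourth harmonic of the second: 4·57.7 = 230.8 Hz.
f_beat = |222.6 − 230.8| = 8.2 Hz.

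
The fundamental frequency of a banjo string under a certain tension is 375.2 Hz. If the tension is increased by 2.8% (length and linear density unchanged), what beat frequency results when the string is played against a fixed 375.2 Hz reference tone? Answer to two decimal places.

For a string, f ∝ √T, so the new frequency is 375.2·√1.028 = 380.4165 Hz.
f_beat = |380.4165 − 375.2| = 5.22 Hz.

5.22 Hz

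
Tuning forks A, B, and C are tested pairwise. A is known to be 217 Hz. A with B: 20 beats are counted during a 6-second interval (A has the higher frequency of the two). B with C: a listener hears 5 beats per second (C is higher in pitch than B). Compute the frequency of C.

218.6667 Hz

A–B: Beat frequency = 20/6 = 3.3333 Hz.
B is below A, so f_B = 217 − 3.3333 = 213.6667 Hz.
C is above B, so f_C = 213.6667 + 5 = 218.6667 Hz.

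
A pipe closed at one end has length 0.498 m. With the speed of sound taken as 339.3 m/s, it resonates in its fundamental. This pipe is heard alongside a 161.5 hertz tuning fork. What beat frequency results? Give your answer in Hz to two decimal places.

Closed pipe (odd harmonics): f_n = n·v/(4L) = 1·339.3/(4·0.498) = 170.3313 Hz.
f_beat = |170.3313 − 161.5| = 8.83 Hz.

8.83 Hz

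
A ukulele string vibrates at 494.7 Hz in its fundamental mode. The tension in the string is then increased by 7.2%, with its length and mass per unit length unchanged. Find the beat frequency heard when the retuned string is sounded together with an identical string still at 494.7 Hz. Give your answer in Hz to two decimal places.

17.50 Hz

For a string, f ∝ √T, so the new frequency is 494.7·√1.072 = 512.1997 Hz.
f_beat = |512.1997 − 494.7| = 17.50 Hz.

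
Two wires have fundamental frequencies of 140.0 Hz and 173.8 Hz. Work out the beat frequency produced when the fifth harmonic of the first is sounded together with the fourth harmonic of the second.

Fifth harmonic of the first: 5·140.0 = 700.0 Hz.
Fourth harmonic of the second: 4·173.8 = 695.2 Hz.
f_beat = |700.0 − 695.2| = 4.8 Hz.

4.8 Hz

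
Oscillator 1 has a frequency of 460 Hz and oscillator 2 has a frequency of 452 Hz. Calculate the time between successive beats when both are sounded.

f_beat = |460 − 452| = 8 Hz.
Beat period T = 1 / f_beat = 1 / 8 s.

0.125 s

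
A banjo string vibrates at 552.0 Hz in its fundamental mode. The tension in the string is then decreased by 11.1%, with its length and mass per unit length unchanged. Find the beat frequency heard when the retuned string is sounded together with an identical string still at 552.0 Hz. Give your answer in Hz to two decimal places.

31.54 Hz

For a string, f ∝ √T, so the new frequency is 552.0·√0.889 = 520.4631 Hz.
f_beat = |520.4631 − 552.0| = 31.54 Hz.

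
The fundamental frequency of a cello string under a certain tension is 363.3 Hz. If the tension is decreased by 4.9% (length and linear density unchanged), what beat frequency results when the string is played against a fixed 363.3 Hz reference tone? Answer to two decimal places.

For a string, f ∝ √T, so the new frequency is 363.3·√0.951 = 354.2874 Hz.
f_beat = |354.2874 − 363.3| = 9.01 Hz.

9.01 Hz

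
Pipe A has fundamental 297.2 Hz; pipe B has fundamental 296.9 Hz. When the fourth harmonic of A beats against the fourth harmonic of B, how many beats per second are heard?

1.2 Hz

Fourth harmonic of the first: 4·297.2 = 1188.8 Hz.
Fourth harmonic of the second: 4·296.9 = 1187.6 Hz.
f_beat = |1188.8 − 1187.6| = 1.2 Hz.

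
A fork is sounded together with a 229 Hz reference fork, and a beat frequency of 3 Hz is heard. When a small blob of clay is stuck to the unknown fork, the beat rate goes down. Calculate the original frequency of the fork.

|f − 229| = 3, so the fork was at either 226 Hz or 232 Hz.
Adding mass to a fork lowers its frequency; the adjustment lowers the fork's frequency.
The beat rate fell, so the adjustment moved the fork toward 229 Hz — it must have started above the reference.

232 Hz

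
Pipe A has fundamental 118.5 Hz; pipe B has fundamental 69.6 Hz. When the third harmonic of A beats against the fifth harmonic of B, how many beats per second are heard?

Third harmonic of the first: 3·118.5 = 355.5 Hz.
Fifth harmonic of the second: 5·69.6 = 348.0 Hz.
f_beat = |355.5 − 348.0| = 7.5 Hz.

7.5 Hz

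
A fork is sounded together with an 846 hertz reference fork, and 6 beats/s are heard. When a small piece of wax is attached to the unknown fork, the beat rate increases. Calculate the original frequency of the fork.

840 Hz

|f − 846| = 6, so the fork was at either 840 Hz or 852 Hz.
Loading a fork with wax lowers its frequency; the adjustment lowers the fork's frequency.
The beat rate rose, so the adjustment moved the fork further from 846 Hz — it was already below the reference.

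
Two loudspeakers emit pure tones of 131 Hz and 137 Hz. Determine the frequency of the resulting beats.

6 Hz

The beat frequency equals the magnitude of the frequency difference.
|131 − 137| = 6 Hz.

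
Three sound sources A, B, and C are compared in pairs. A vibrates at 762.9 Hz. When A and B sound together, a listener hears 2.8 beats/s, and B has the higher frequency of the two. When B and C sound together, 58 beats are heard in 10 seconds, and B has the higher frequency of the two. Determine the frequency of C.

B is above A, so f_B = 762.9 + 2.8 = 765.7 Hz.
B–C: Beat frequency = 58/10 = 5.8 Hz.
C is below B, so f_C = 765.7 − 5.8 = 759.9 Hz.

759.9 Hz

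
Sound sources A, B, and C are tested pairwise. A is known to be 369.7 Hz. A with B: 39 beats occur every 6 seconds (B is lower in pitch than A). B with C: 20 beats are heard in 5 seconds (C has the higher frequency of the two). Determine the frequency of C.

A–B: Beat frequency = 39/6 = 6.5 Hz.
B is below A, so f_B = 369.7 − 6.5 = 363.2 Hz.
B–C: Beat frequency = 20/5 = 4 Hz.
C is above B, so f_C = 363.2 + 4 = 367.2 Hz.

367.2 Hz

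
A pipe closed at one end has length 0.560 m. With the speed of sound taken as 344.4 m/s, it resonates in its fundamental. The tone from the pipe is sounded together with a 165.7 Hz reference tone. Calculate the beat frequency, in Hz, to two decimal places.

Closed pipe (odd harmonics): f_n = n·v/(4L) = 1·344.4/(4·0.560) = 153.7500 Hz.
f_beat = |153.7500 − 165.7| = 11.95 Hz.

11.95 Hz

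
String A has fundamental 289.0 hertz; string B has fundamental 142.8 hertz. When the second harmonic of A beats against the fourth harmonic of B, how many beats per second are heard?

6.8 Hz

Second harmonic of the first: 2·289.0 = 578.0 Hz.
Fourth harmonic of the second: 4·142.8 = 571.2 Hz.
f_beat = |578.0 − 571.2| = 6.8 Hz.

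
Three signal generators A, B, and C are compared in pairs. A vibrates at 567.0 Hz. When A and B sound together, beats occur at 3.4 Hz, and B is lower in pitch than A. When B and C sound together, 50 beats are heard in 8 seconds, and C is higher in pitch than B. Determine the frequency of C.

569.85 Hz

B is below A, so f_B = 567.0 − 3.4 = 563.6 Hz.
B–C: Beat frequency = 50/8 = 6.25 Hz.
C is above B, so f_C = 563.6 + 6.25 = 569.85 Hz.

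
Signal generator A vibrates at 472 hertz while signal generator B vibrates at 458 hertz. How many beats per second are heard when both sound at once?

14 Hz

Beats arise from superposition of two nearby frequencies; the beat rate is |f₁ − f₂|.
|472 − 458| = 14 Hz.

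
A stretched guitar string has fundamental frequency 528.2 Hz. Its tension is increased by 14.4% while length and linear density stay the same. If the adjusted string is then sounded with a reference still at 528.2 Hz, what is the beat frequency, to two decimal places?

For a string, f ∝ √T, so the new frequency is 528.2·√1.144 = 564.9518 Hz.
f_beat = |564.9518 − 528.2| = 36.75 Hz.

36.75 Hz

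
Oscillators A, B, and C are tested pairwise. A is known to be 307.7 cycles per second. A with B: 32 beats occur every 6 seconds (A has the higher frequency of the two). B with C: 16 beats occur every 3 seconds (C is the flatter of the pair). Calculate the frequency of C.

297.0333 Hz

A–B: Beat frequency = 32/6 = 5.3333 Hz.
B is below A, so f_B = 307.7 − 5.3333 = 302.3667 Hz.
B–C: Beat frequency = 16/3 = 5.3333 Hz.
C is below B, so f_C = 302.3667 − 5.3333 = 297.0333 Hz.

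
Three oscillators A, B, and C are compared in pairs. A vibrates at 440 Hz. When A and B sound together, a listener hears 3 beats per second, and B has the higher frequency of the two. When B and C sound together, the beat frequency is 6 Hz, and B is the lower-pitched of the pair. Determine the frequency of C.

449 Hz

B is above A, so f_B = 440 + 3 = 443 Hz.
C is above B, so f_C = 443 + 6 = 449 Hz.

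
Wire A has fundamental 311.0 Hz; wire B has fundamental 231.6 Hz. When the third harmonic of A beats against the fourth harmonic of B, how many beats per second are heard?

Third harmonic of the first: 3·311.0 = 933.0 Hz.
Fourth harmonic of the second: 4·231.6 = 926.4 Hz.
f_beat = |933.0 − 926.4| = 6.6 Hz.

6.6 Hz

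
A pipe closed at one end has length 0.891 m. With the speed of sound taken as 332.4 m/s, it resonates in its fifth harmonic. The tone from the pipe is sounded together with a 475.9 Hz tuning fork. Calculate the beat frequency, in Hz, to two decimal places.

9.57 Hz

Closed pipe (odd harmonics): f_n = n·v/(4L) = 5·332.4/(4·0.891) = 466.3300 Hz.
f_beat = |466.3300 − 475.9| = 9.57 Hz.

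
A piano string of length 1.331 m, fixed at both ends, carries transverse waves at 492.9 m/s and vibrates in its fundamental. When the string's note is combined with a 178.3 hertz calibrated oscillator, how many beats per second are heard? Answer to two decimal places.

6.86 Hz

For a string fixed at both ends, f_n = n·v/(2L) = 1·492.9/(2·1.331) = 185.1615 Hz.
f_beat = |185.1615 − 178.3| = 6.86 Hz.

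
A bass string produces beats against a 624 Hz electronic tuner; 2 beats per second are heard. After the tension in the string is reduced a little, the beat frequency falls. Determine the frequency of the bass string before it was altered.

|f − 624| = 2, so the bass string was at either 622 Hz or 626 Hz.
Lower tension means lower frequency; the adjustment lowers the bass string's frequency.
The beat rate fell, so the adjustment moved the bass string toward 624 Hz — it must have started above the reference.

626 Hz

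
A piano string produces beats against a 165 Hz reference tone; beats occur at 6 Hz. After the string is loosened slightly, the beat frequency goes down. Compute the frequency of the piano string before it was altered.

171 Hz

|f − 165| = 6, so the piano string was at either 159 Hz or 171 Hz.
Reducing tension lowers a string's frequency; the adjustment lowers the piano string's frequency.
The beat rate fell, so the adjustment moved the piano string toward 165 Hz — it must have started above the reference.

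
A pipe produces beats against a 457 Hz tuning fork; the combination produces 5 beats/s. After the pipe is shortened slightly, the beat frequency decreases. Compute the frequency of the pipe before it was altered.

452 Hz

|f − 457| = 5, so the pipe was at either 452 Hz or 462 Hz.
A shorter pipe has a higher fundamental; the adjustment raises the pipe's frequency.
The beat rate fell, so the adjustment moved the pipe toward 457 Hz — it must have started below the reference.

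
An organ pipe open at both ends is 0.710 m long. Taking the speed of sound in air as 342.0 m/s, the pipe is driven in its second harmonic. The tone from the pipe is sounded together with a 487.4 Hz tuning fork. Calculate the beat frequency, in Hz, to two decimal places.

5.71 Hz

Open pipe: f_n = n·v/(2L) = 2·342.0/(2·0.710) = 481.6901 Hz.
f_beat = |481.6901 − 487.4| = 5.71 Hz.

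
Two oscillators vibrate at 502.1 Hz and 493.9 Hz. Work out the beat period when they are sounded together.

0.122 s

f_beat = |502.1 − 493.9| = 8.2 Hz.
Beat period T = 1 / f_beat = 1 / 8.2 s.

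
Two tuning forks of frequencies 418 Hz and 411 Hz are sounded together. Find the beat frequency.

The beat frequency equals the magnitude of the frequency difference.
|418 − 411| = 7 Hz.

7 Hz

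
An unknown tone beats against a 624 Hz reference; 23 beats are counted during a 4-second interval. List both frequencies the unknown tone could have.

618.25 Hz or 629.75 Hz

Beat frequency = 23/4 = 5.75 Hz.
|f − 624| = 5.75, so f = 624 ± 5.75.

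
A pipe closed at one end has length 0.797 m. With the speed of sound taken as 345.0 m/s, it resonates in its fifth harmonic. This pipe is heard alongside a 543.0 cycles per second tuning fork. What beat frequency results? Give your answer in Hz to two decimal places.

1.91 Hz

Closed pipe (odd harmonics): f_n = n·v/(4L) = 5·345.0/(4·0.797) = 541.0916 Hz.
f_beat = |541.0916 − 543.0| = 1.91 Hz.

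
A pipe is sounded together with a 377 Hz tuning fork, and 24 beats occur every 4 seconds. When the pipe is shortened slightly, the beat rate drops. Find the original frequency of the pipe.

371 Hz

Beat frequency = 24/4 = 6 Hz.
|f − 377| = 6, so the pipe was at either 371 Hz or 383 Hz.
A shorter pipe has a higher fundamental; the adjustment raises the pipe's frequency.
The beat rate fell, so the adjustment moved the pipe toward 377 Hz — it must have started below the reference.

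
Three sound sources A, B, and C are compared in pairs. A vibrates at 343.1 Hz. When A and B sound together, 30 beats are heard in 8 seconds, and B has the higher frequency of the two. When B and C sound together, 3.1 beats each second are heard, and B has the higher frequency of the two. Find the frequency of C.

343.75 Hz

A–B: Beat frequency = 30/8 = 3.75 Hz.
B is above A, so f_B = 343.1 + 3.75 = 346.85 Hz.
C is below B, so f_C = 346.85 − 3.1 = 343.75 Hz.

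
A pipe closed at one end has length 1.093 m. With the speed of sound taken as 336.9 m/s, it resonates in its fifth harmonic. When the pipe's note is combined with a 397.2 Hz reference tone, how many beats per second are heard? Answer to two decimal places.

Closed pipe (odd harmonics): f_n = n·v/(4L) = 5·336.9/(4·1.093) = 385.2928 Hz.
f_beat = |385.2928 − 397.2| = 11.91 Hz.

11.91 Hz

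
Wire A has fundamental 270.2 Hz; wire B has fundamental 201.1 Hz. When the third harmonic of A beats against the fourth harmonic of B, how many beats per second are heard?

Third harmonic of the first: 3·270.2 = 810.6 Hz.
Fourth harmonic of the second: 4·201.1 = 804.4 Hz.
f_beat = |810.6 − 804.4| = 6.2 Hz.

6.2 Hz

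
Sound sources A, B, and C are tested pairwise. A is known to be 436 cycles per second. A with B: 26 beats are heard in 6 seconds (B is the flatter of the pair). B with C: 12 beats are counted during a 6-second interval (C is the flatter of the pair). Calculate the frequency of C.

A–B: Beat frequency = 26/6 = 4.3333 Hz.
B is below A, so f_B = 436 − 4.3333 = 431.6667 Hz.
B–C: Beat frequency = 12/6 = 2 Hz.
C is below B, so f_C = 431.6667 − 2 = 429.6667 Hz.

429.6667 Hz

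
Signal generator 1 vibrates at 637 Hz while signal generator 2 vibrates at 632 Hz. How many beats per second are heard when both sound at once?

5 Hz

Beats arise from superposition of two nearby frequencies; the beat rate is |f₁ − f₂|.
|637 − 632| = 5 Hz.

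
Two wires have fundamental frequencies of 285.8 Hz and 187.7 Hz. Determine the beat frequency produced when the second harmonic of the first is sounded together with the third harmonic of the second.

Second harmonic of the first: 2·285.8 = 571.6 Hz.
Third harmonic of the second: 3·187.7 = 563.1 Hz.
f_beat = |571.6 − 563.1| = 8.5 Hz.

8.5 Hz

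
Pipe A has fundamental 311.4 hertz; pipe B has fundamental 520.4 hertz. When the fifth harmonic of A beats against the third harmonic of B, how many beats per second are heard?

Fifth harmonic of the first: 5·311.4 = 1557.0 Hz.
Third harmonic of the second: 3·520.4 = 1561.2 Hz.
f_beat = |1557.0 − 1561.2| = 4.2 Hz.

4.2 Hz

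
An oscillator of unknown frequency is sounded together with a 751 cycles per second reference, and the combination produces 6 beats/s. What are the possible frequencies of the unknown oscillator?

745 Hz or 757 Hz

|f − 751| = 6, so f = 751 ± 6.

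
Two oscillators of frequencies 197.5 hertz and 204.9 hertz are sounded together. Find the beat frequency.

f_beat = |f₁ − f₂|.
|197.5 − 204.9| = 7.4 Hz.

7.4 Hz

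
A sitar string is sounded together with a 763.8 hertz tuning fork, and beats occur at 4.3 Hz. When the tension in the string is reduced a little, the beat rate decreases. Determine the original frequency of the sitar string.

768.1 Hz

|f − 763.8| = 4.3, so the sitar string was at either 759.5 Hz or 768.1 Hz.
Lower tension means lower frequency; the adjustment lowers the sitar string's frequency.
The beat rate fell, so the adjustment moved the sitar string toward 763.8 Hz — it must have started above the reference.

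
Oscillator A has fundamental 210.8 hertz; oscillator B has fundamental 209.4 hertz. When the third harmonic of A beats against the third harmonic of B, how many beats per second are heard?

Third harmonic of the first: 3·210.8 = 632.4 Hz.
Third harmonic of the second: 3·209.4 = 628.2 Hz.
f_beat = |632.4 − 628.2| = 4.2 Hz.

4.2 Hz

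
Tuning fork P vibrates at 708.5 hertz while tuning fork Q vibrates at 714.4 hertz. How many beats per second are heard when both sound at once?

5.9 Hz

The beat frequency equals the magnitude of the frequency difference.
|708.5 − 714.4| = 5.9 Hz.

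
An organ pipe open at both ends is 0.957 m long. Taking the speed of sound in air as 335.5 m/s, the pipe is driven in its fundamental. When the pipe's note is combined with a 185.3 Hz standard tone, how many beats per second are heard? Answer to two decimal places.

10.01 Hz

Open pipe: f_n = n·v/(2L) = 1·335.5/(2·0.957) = 175.2874 Hz.
f_beat = |175.2874 − 185.3| = 10.01 Hz.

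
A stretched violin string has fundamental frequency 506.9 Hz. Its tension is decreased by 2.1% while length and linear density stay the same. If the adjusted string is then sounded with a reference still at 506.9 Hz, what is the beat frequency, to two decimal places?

For a string, f ∝ √T, so the new frequency is 506.9·√0.979 = 501.5493 Hz.
f_beat = |501.5493 − 506.9| = 5.35 Hz.

5.35 Hz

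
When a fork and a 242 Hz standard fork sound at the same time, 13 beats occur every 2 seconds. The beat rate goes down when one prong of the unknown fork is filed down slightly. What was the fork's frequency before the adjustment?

Beat frequency = 13/2 = 6.5 Hz.
|f − 242| = 6.5, so the fork was at either 235.5 Hz or 248.5 Hz.
Filing a prong removes mass and raises the fork's frequency; the adjustment raises the fork's frequency.
The beat rate fell, so the adjustment moved the fork toward 242 Hz — it must have started below the reference.

235.5 Hz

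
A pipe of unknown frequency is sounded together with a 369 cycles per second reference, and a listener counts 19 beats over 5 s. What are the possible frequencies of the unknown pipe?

365.2 Hz or 372.8 Hz

Beat frequency = 19/5 = 3.8 Hz.
|f − 369| = 3.8, so f = 369 ± 3.8.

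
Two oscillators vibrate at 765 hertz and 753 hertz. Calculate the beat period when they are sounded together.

0.083 s

f_beat = |765 − 753| = 12 Hz.
Beat period T = 1 / f_beat = 1 / 12 s.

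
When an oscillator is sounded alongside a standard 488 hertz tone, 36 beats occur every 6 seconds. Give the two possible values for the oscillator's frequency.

482 Hz or 494 Hz

Beat frequency = 36/6 = 6 Hz.
|f − 488| = 6, so f = 488 ± 6.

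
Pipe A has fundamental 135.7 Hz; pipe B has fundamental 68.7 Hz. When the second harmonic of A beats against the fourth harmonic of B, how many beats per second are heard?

3.4 Hz

Second harmonic of the first: 2·135.7 = 271.4 Hz.
Fourth harmonic of the second: 4·68.7 = 274.8 Hz.
f_beat = |271.4 − 274.8| = 3.4 Hz.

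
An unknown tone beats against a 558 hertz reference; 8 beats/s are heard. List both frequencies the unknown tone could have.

550 Hz or 566 Hz

|f − 558| = 8, so f = 558 ± 8.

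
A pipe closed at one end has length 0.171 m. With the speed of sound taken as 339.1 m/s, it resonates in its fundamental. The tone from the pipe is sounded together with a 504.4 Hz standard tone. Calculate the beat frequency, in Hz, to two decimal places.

8.64 Hz

Closed pipe (odd harmonics): f_n = n·v/(4L) = 1·339.1/(4·0.171) = 495.7602 Hz.
f_beat = |495.7602 − 504.4| = 8.64 Hz.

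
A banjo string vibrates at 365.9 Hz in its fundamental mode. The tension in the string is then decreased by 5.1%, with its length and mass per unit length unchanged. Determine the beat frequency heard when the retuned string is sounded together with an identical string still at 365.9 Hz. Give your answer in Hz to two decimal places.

For a string, f ∝ √T, so the new frequency is 365.9·√0.949 = 356.4475 Hz.
f_beat = |356.4475 − 365.9| = 9.45 Hz.

9.45 Hz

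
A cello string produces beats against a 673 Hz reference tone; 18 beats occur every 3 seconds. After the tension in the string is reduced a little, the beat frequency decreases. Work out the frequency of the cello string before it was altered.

679 Hz

Beat frequency = 18/3 = 6 Hz.
|f − 673| = 6, so the cello string was at either 667 Hz or 679 Hz.
Lower tension means lower frequency; the adjustment lowers the cello string's frequency.
The beat rate fell, so the adjustment moved the cello string toward 673 Hz — it must have started above the reference.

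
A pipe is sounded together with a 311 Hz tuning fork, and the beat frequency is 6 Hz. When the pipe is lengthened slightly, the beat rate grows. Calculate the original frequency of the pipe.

305 Hz

|f − 311| = 6, so the pipe was at either 305 Hz or 317 Hz.
A longer pipe has a lower fundamental; the adjustment lowers the pipe's frequency.
The beat rate rose, so the adjustment moved the pipe further from 311 Hz — it was already below the reference.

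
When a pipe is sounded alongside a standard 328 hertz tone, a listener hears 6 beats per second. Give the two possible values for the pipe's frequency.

|f − 328| = 6, so f = 328 ± 6.

322 Hz or 334 Hz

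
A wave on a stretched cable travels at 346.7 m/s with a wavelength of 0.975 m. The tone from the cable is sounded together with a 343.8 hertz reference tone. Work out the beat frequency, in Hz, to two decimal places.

11.79 Hz

Source frequency f = v/λ = 346.7/0.975 = 355.5897 Hz.
f_beat = |355.5897 − 343.8| = 11.79 Hz.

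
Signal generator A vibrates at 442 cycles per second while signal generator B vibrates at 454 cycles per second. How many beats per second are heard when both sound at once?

The beat frequency equals the magnitude of the frequency difference.
|442 − 454| = 12 Hz.

12 Hz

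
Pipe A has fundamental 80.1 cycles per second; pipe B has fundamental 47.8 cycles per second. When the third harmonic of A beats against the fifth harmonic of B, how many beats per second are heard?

Third harmonic of the first: 3·80.1 = 240.3 Hz.
Fifth harmonic of the second: 5·47.8 = 239.0 Hz.
f_beat = |240.3 − 239.0| = 1.3 Hz.

1.3 Hz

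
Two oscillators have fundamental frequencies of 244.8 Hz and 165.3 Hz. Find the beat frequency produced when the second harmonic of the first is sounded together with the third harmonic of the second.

6.3 Hz

Second harmonic of the first: 2·244.8 = 489.6 Hz.
Third harmonic of the second: 3·165.3 = 495.9 Hz.
f_beat = |489.6 − 495.9| = 6.3 Hz.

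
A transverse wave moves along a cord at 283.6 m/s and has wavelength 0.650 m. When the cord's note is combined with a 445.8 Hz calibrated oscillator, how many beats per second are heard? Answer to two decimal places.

9.49 Hz

Source frequency f = v/λ = 283.6/0.650 = 436.3077 Hz.
f_beat = |436.3077 − 445.8| = 9.49 Hz.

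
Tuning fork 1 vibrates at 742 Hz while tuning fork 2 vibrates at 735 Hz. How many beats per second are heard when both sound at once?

7 Hz

f_beat = |f₁ − f₂|.
|742 − 735| = 7 Hz.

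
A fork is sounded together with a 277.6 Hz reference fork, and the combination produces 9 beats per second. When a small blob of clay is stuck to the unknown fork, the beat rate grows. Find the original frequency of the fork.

|f − 277.6| = 9, so the fork was at either 268.6 Hz or 286.6 Hz.
Adding mass to a fork lowers its frequency; the adjustment lowers the fork's frequency.
The beat rate rose, so the adjustment moved the fork further from 277.6 Hz — it was already below the reference.

268.6 Hz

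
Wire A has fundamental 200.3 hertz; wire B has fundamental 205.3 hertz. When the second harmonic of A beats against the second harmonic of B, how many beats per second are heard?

Second harmonic of the first: 2·200.3 = 400.6 Hz.
Second harmonic of the second: 2·205.3 = 410.6 Hz.
f_beat = |400.6 − 410.6| = 10.0 Hz.

10.0 Hz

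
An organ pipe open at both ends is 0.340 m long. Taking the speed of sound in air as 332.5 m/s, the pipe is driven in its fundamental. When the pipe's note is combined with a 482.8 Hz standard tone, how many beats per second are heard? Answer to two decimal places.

Open pipe: f_n = n·v/(2L) = 1·332.5/(2·0.340) = 488.9706 Hz.
f_beat = |488.9706 − 482.8| = 6.17 Hz.

6.17 Hz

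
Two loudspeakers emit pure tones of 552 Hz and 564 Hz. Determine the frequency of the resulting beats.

12 Hz

f_beat = |f₁ − f₂|.
|552 − 564| = 12 Hz.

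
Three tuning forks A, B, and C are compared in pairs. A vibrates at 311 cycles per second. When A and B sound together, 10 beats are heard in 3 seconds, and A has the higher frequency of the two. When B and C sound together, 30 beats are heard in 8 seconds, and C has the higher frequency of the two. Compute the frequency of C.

311.4167 Hz

A–B: Beat frequency = 10/3 = 3.3333 Hz.
B is below A, so f_B = 311 − 3.3333 = 307.6667 Hz.
B–C: Beat frequency = 30/8 = 3.75 Hz.
C is above B, so f_C = 307.6667 + 3.75 = 311.4167 Hz.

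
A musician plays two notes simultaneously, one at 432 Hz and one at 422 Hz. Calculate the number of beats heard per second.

10 Hz

Beats arise from superposition of two nearby frequencies; the beat rate is |f₁ − f₂|.
|432 − 422| = 10 Hz.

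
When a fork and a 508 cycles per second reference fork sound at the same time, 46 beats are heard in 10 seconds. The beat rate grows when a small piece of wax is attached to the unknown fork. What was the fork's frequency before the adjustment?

Beat frequency = 46/10 = 4.6 Hz.
|f − 508| = 4.6, so the fork was at either 503.4 Hz or 512.6 Hz.
Loading a fork with wax lowers its frequency; the adjustment lowers the fork's frequency.
The beat rate rose, so the adjustment moved the fork further from 508 Hz — it was already below the reference.

503.4 Hz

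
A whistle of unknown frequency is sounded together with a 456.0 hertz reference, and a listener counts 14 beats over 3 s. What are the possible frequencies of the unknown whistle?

Beat frequency = 14/3 = 4.6667 Hz.
|f − 456.0| = 4.6667, so f = 456.0 ± 4.6667.

451.3333 Hz or 460.6667 Hz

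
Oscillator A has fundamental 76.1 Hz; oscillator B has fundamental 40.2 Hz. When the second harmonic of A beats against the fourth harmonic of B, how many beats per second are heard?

8.6 Hz

Second harmonic of the first: 2·76.1 = 152.2 Hz.
Fourth harmonic of the second: 4·40.2 = 160.8 Hz.
f_beat = |152.2 − 160.8| = 8.6 Hz.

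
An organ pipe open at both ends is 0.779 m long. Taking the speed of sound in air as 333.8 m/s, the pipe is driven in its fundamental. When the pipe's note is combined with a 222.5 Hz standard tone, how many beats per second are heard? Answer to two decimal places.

8.25 Hz

Open pipe: f_n = n·v/(2L) = 1·333.8/(2·0.779) = 214.2490 Hz.
f_beat = |214.2490 − 222.5| = 8.25 Hz.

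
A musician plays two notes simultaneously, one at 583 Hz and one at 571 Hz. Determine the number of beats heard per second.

12 Hz

The beat frequency equals the magnitude of the frequency difference.
|583 − 571| = 12 Hz.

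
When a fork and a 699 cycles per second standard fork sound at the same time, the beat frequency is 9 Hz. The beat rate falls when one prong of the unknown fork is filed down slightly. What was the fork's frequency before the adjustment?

690 Hz

|f − 699| = 9, so the fork was at either 690 Hz or 708 Hz.
Filing a prong removes mass and raises the fork's frequency; the adjustment raises the fork's frequency.
The beat rate fell, so the adjustment moved the fork toward 699 Hz — it must have started below the reference.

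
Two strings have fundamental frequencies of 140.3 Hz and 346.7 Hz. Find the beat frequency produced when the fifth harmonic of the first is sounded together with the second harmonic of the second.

8.1 Hz

Fifth harmonic of the first: 5·140.3 = 701.5 Hz.
Second harmonic of the second: 2·346.7 = 693.4 Hz.
f_beat = |701.5 − 693.4| = 8.1 Hz.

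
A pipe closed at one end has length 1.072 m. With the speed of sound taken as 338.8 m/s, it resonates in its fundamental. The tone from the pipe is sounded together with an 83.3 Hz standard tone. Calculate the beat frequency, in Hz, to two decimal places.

4.29 Hz

Closed pipe (odd harmonics): f_n = n·v/(4L) = 1·338.8/(4·1.072) = 79.0112 Hz.
f_beat = |79.0112 − 83.3| = 4.29 Hz.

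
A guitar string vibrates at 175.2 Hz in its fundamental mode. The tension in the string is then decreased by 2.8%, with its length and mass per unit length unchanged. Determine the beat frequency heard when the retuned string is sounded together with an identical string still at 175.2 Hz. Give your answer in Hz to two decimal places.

For a string, f ∝ √T, so the new frequency is 175.2·√0.972 = 172.7298 Hz.
f_beat = |172.7298 − 175.2| = 2.47 Hz.

2.47 Hz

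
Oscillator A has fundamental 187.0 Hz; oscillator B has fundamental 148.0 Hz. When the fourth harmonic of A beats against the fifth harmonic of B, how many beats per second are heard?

Fourth harmonic of the first: 4·187.0 = 748.0 Hz.
Fifth harmonic of the second: 5·148.0 = 740.0 Hz.
f_beat = |748.0 − 740.0| = 8.0 Hz.

8.0 Hz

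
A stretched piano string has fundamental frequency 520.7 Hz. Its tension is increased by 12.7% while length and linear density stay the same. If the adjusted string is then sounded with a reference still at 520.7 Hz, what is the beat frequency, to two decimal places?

For a string, f ∝ √T, so the new frequency is 520.7·√1.127 = 552.7765 Hz.
f_beat = |552.7765 − 520.7| = 32.08 Hz.

32.08 Hz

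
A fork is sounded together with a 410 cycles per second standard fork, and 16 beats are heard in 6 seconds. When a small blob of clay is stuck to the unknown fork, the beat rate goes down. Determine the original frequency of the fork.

Beat frequency = 16/6 = 2.6667 Hz.
|f − 410| = 2.6667, so the fork was at either 407.3333 Hz or 412.6667 Hz.
Adding mass to a fork lowers its frequency; the adjustment lowers the fork's frequency.
The beat rate fell, so the adjustment moved the fork toward 410 Hz — it must have started above the reference.

412.6667 Hz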